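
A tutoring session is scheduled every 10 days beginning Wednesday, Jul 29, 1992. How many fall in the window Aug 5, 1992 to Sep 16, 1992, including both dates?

4

Occurrences land 10·i days after Jul 29, 1992 for i = 0, 1, 2, …
Aug 5, 1992 is 7 days after the start; 7 ÷ 10 = 0 remainder 7; since the remainder is 7, round up to i = 1. First occurrence in the window: #2 on Aug 8, 1992 (1×10 = 10 days in).
Sep 16, 1992 is 49 days after the start; 49 ÷ 10 = 4 remainder 9. Last occurrence in the window: #5 on Sep 7, 1992.
Occurrences #2 through #5: 4 in total.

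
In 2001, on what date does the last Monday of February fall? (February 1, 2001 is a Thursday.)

26 February 2001

February 2001 begins on a Thursday, so the first Monday is February 5 (4 days later).
February 2001 has 28 days. Adding weeks: 5, 12, 19, 26 — the last one ≤ 28 is the 26th.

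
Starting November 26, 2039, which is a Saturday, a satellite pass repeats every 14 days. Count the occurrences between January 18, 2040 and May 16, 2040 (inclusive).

9

Occurrences land 14·i days after November 26, 2039 for i = 0, 1, 2, …
January 18, 2040 is 53 days after the start; 53 ÷ 14 = 3 remainder 11; since the remainder is 11, round up to i = 4. First occurrence in the window: #5 on January 21, 2040 (4×14 = 56 days in).
May 16, 2040 is 172 days after the start; 172 ÷ 14 = 12 remainder 4. Last occurrence in the window: #13 on May 12, 2040.
Occurrences #5 through #13: 9 in total.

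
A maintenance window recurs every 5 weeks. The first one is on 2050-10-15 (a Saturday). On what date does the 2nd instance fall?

The 2nd occurrence is 1 interval after the first: 1 × 35 = 35 days after 2050-10-15.
October has 31 days — 16 days to the end of October leaves 19.
19 days into November → 2050-11-19.

2050-11-19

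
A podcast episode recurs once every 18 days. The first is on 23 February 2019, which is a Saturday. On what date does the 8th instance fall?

29 June 2019

The 8th occurrence is 7 intervals after the first: 7 × 18 = 126 days after 23 February 2019.
February has 28 days — 5 days to the end of February leaves 121.
March has 31 days (90 left).
April has 30 days (60 left).
May has 31 days (29 left).
29 days into June → 29 June 2019.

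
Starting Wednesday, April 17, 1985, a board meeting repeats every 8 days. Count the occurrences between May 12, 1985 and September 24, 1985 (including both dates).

17

Occurrences land 8·i days after April 17, 1985 for i = 0, 1, 2, …
May 12, 1985 is 25 days after the start; 25 ÷ 8 = 3 remainder 1; since the remainder is 1, round up to i = 4. First occurrence in the window: #5 on May 19, 1985 (4×8 = 32 days in).
September 24, 1985 is 160 days after the start; 160 ÷ 8 = 20 remainder 0. Last occurrence in the window: #21 on September 24, 1985.
Occurrences #5 through #21: 17 in total.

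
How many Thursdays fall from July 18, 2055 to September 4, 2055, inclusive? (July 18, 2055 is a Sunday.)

7

July 18, 2055 is a Sunday; the first Thursday on or after it is July 22, 2055 (4 days later).
From July 22, 2055 to September 4, 2055: 9 + 31 + 4 = 44 days (rest of July, August, September).
44 ÷ 7 = 6 full weeks with remainder 2, so 6 more Thursdays after the first → 7.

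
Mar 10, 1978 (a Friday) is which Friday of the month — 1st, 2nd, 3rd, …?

Day 10 falls in week ⌈10/7⌉ of the month.
Days 1–7 hold the 1st Friday, 8–14 the 2nd, 15–21 the 3rd, 22–28 the 4th, 29–31 the 5th.
10 is in the range for the 2nd.

2nd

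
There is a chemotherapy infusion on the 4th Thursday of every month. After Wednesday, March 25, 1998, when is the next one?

March 26, 1998

March 1998 starts on a Sunday; its first Thursday is the 5th, so the 4th Thursday is the 26th — March 26, 1998.
March 26, 1998 is after March 25, 1998, so that is the next one.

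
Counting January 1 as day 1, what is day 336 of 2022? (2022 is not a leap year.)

January has 31 days (336 − 31 = 305 remain).
February has 28 days (305 − 28 = 277 remain).
March has 31 days (277 − 31 = 246 remain).
April has 30 days (246 − 30 = 216 remain).
May has 31 days (216 − 31 = 185 remain).
June has 30 days (185 − 30 = 155 remain).
July has 31 days (155 − 31 = 124 remain).
August has 31 days (124 − 31 = 93 remain).
September has 30 days (93 − 30 = 63 remain).
October has 31 days (63 − 31 = 32 remain).
November has 30 days (32 − 30 = 2 remain).
2 into December → December 2.

2 December 2022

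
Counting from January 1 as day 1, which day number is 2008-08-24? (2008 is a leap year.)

237

Days in months before August: 31 + 29 + 31 + 30 + 31 + 30 + 31 = 213.
Plus 24 days into August → day 237.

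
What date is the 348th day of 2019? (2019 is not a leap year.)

January has 31 days (348 − 31 = 317 remain).
February has 28 days (317 − 28 = 289 remain).
March has 31 days (289 − 31 = 258 remain).
April has 30 days (258 − 30 = 228 remain).
May has 31 days (228 − 31 = 197 remain).
June has 30 days (197 − 30 = 167 remain).
July has 31 days (167 − 31 = 136 remain).
August has 31 days (136 − 31 = 105 remain).
September has 30 days (105 − 30 = 75 remain).
October has 31 days (75 − 31 = 44 remain).
November has 30 days (44 − 30 = 14 remain).
14 into December → December 14.

14 December 2019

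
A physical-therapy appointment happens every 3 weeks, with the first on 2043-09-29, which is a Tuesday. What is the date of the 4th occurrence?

2043-12-01

The 4th occurrence is 3 intervals after the first: 3 × 21 = 63 days after 2043-09-29.
September has 30 days — 1 day to the end of September leaves 62.
October has 31 days (31 left).
November has 30 days (1 left).
1 day into December → 2043-12-01.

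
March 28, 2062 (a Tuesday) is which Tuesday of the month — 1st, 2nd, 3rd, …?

Day 28 falls in week ⌈28/7⌉ of the month.
Days 1–7 hold the 1st Tuesday, 8–14 the 2nd, 15–21 the 3rd, 22–28 the 4th, 29–31 the 5th.
28 is in the range for the 4th.

4th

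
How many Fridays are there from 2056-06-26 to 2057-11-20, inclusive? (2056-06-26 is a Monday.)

73

2056-06-26 is a Monday; the first Friday on or after it is 2056-06-30 (4 days later).
From 2056-06-30 to 2057-11-20: 184 + 324 = 508 days (rest of 2056, to 2057-11-20 in 2057).
508 ÷ 7 = 72 full weeks with remainder 4, so 72 more Fridays after the first → 73.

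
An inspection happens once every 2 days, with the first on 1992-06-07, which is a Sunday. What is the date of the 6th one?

The 6th occurrence is 5 intervals after the first: 5 × 2 = 10 days after 1992-06-07.
10 days later is 1992-06-17.

1992-06-17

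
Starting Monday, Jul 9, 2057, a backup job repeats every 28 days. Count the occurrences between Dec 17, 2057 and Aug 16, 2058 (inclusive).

9

Occurrences land 28·i days after Jul 9, 2057 for i = 0, 1, 2, …
Dec 17, 2057 is 161 days after the start; 161 ÷ 28 = 5 remainder 21; since the remainder is 21, round up to i = 6. First occurrence in the window: #7 on Dec 24, 2057 (6×28 = 168 days in).
Aug 16, 2058 is 403 days after the start; 403 ÷ 28 = 14 remainder 11. Last occurrence in the window: #15 on Aug 5, 2058.
Occurrences #7 through #15: 9 in total.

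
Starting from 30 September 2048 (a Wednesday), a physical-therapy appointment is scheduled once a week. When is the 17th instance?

20 January 2049

The 17th occurrence is 16 intervals after the first: 16 × 7 = 112 days after 30 September 2048.
September has 30 days — 0 days to the end of September leaves 112.
October has 31 days (81 left).
November has 30 days (51 left).
December has 31 days (20 left).
20 days into January → 20 January 2049.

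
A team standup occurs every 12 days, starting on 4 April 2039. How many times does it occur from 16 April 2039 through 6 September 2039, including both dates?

Occurrences land 12·i days after 4 April 2039 for i = 0, 1, 2, …
16 April 2039 is 12 days after the start; 12 ÷ 12 = 1 remainder 0. First occurrence in the window: #2 on 16 April 2039 (1×12 = 12 days in).
6 September 2039 is 155 days after the start; 155 ÷ 12 = 12 remainder 11. Last occurrence in the window: #13 on 26 August 2039.
Occurrences #2 through #13: 12 in total.

12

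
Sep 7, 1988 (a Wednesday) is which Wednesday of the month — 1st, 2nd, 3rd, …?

Day 7 falls in week ⌈7/7⌉ of the month.
Days 1–7 hold the 1st Wednesday, 8–14 the 2nd, 15–21 the 3rd, 22–28 the 4th, 29–31 the 5th.
7 is in the range for the 1st.

1st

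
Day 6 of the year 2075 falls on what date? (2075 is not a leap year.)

6 into January → January 6.

2075-01-06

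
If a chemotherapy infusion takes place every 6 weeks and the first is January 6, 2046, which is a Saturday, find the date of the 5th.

The 5th occurrence is 4 intervals after the first: 4 × 42 = 168 days after January 6, 2046.
January has 31 days — 25 days to the end of January leaves 143.
February has 28 days (115 left).
March has 31 days (84 left).
April has 30 days (54 left).
May has 31 days (23 left).
23 days into June → June 23, 2046.

June 23, 2046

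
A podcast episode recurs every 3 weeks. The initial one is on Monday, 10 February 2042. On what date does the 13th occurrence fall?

20 October 2042

The 13th occurrence is 12 intervals after the first: 12 × 21 = 252 days after 10 February 2042.
February has 28 days — 18 days to the end of February leaves 234.
March has 31 days (203 left).
April has 30 days (173 left).
May has 31 days (142 left).
June has 30 days (112 left).
July has 31 days (81 left).
August has 31 days (50 left).
September has 30 days (20 left).
20 days into October → 20 October 2042.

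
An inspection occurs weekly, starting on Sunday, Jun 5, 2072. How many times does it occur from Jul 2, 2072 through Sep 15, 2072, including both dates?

11

Occurrences land 7·i days after Jun 5, 2072 for i = 0, 1, 2, …
Jul 2, 2072 is 27 days after the start; 27 ÷ 7 = 3 remainder 6; since the remainder is 6, round up to i = 4. First occurrence in the window: #5 on Jul 3, 2072 (4×7 = 28 days in).
Sep 15, 2072 is 102 days after the start; 102 ÷ 7 = 14 remainder 4. Last occurrence in the window: #15 on Sep 11, 2072.
Occurrences #5 through #15: 11 in total.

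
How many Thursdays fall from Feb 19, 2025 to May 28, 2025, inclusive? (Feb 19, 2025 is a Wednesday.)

14

Feb 19, 2025 is a Wednesday; the first Thursday on or after it is Feb 20, 2025 (1 day later).
From Feb 20, 2025 to May 28, 2025: 8 + 31 + 30 + 28 = 97 days (rest of Feb, Mar, Apr, May).
97 ÷ 7 = 13 full weeks with remainder 6, so 13 more Thursdays after the first → 14.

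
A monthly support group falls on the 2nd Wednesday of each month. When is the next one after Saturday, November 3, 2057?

November 2057 starts on a Thursday; its first Wednesday is the 7th, so the 2nd Wednesday is the 14th — November 14, 2057.
November 14, 2057 is after November 3, 2057, so that is the next one.

November 14, 2057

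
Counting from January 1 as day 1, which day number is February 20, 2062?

51

Days in months before February: 31 = 31.
Plus 20 days into February → day 51.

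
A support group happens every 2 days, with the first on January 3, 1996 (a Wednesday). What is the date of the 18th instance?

The 18th occurrence is 17 intervals after the first: 17 × 2 = 34 days after January 3, 1996.
January has 31 days — 28 days to the end of January leaves 6.
6 days into February → February 6, 1996.

February 6, 1996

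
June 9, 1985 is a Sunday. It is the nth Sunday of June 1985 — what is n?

Day 9 falls in week ⌈9/7⌉ of the month.
Days 1–7 hold the 1st Sunday, 8–14 the 2nd, 15–21 the 3rd, 22–28 the 4th, 29–31 the 5th.
9 is in the range for the 2nd.

2nd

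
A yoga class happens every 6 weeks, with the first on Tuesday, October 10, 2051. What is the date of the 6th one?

The 6th occurrence is 5 intervals after the first: 5 × 42 = 210 days after October 10, 2051.
October has 31 days — 21 days to the end of October leaves 189.
November has 30 days (159 left).
December has 31 days (128 left).
January has 31 days (97 left).
February has 29 days (68 left).
March has 31 days (37 left).
April has 30 days (7 left).
7 days into May → May 7, 2052.

May 7, 2052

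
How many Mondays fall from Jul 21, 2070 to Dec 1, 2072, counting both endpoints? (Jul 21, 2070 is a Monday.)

124

Jul 21, 2070 is a Monday; the first Monday on or after it is Jul 21, 2070.
From Jul 21, 2070 to Dec 1, 2072: 163 + 365 + 336 = 864 days (rest of 2070, 2071, to Dec 1, 2072 in 2072).
864 ÷ 7 = 123 full weeks with remainder 3, so 123 more Mondays after the first → 124.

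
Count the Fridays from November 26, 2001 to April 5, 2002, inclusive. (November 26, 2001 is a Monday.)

November 26, 2001 is a Monday; the first Friday on or after it is November 30, 2001 (4 days later).
From November 30, 2001 to April 5, 2002: 0 + 31 + 31 + 28 + 31 + 5 = 126 days (rest of November, December, January, February, March, April).
126 ÷ 7 = 18 full weeks with remainder 0, so 18 more Fridays after the first → 19.

19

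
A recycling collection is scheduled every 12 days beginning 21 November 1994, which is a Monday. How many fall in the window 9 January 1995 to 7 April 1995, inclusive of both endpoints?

7

Occurrences land 12·i days after 21 November 1994 for i = 0, 1, 2, …
9 January 1995 is 49 days after the start; 49 ÷ 12 = 4 remainder 1; since the remainder is 1, round up to i = 5. First occurrence in the window: #6 on 20 January 1995 (5×12 = 60 days in).
7 April 1995 is 137 days after the start; 137 ÷ 12 = 11 remainder 5. Last occurrence in the window: #12 on 2 April 1995.
Occurrences #6 through #12: 7 in total.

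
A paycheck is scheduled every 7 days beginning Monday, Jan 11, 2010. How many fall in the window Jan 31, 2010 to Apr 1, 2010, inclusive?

9

Occurrences land 7·i days after Jan 11, 2010 for i = 0, 1, 2, …
Jan 31, 2010 is 20 days after the start; 20 ÷ 7 = 2 remainder 6; since the remainder is 6, round up to i = 3. First occurrence in the window: #4 on Feb 1, 2010 (3×7 = 21 days in).
Apr 1, 2010 is 80 days after the start; 80 ÷ 7 = 11 remainder 3. Last occurrence in the window: #12 on Mar 29, 2010.
Occurrences #4 through #12: 9 in total.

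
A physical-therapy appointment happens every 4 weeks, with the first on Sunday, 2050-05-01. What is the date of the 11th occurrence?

The 11th occurrence is 10 intervals after the first: 10 × 28 = 280 days after 2050-05-01.
May has 31 days — 30 days to the end of May leaves 250.
June has 30 days (220 left).
July has 31 days (189 left).
August has 31 days (158 left).
September has 30 days (128 left).
October has 31 days (97 left).
November has 30 days (67 left).
December has 31 days (36 left).
January has 31 days (5 left).
5 days into February → 2051-02-05.

2051-02-05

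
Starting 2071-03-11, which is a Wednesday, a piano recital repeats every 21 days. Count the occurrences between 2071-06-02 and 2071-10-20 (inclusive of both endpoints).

7

Occurrences land 21·i days after 2071-03-11 for i = 0, 1, 2, …
2071-06-02 is 83 days after the start; 83 ÷ 21 = 3 remainder 20; since the remainder is 20, round up to i = 4. First occurrence in the window: #5 on 2071-06-03 (4×21 = 84 days in).
2071-10-20 is 223 days after the start; 223 ÷ 21 = 10 remainder 13. Last occurrence in the window: #11 on 2071-10-07.
Occurrences #5 through #11: 7 in total.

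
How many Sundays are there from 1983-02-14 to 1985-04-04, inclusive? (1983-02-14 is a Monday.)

111

1983-02-14 is a Monday; the first Sunday on or after it is 1983-02-20 (6 days later).
From 1983-02-20 to 1985-04-04: 314 + 366 + 94 = 774 days (rest of 1983, 1984, to 1985-04-04 in 1985).
774 ÷ 7 = 110 full weeks with remainder 4, so 110 more Sundays after the first → 111.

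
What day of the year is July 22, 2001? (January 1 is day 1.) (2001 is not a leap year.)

203

Days in months before July: 31 + 28 + 31 + 30 + 31 + 30 = 181.
Plus 22 days into July → day 203.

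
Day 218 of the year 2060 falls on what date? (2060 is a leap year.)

Aug 5, 2060

Jan has 31 days (218 − 31 = 187 remain).
Feb has 29 days (187 − 29 = 158 remain).
Mar has 31 days (158 − 31 = 127 remain).
Apr has 30 days (127 − 30 = 97 remain).
May has 31 days (97 − 31 = 66 remain).
Jun has 30 days (66 − 30 = 36 remain).
Jul has 31 days (36 − 31 = 5 remain).
5 into Aug → Aug 5.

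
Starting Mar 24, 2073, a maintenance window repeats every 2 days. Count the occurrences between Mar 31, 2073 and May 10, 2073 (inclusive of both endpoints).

20

Occurrences land 2·i days after Mar 24, 2073 for i = 0, 1, 2, …
Mar 31, 2073 is 7 days after the start; 7 ÷ 2 = 3 remainder 1; since the remainder is 1, round up to i = 4. First occurrence in the window: #5 on Apr 1, 2073 (4×2 = 8 days in).
May 10, 2073 is 47 days after the start; 47 ÷ 2 = 23 remainder 1. Last occurrence in the window: #24 on May 9, 2073.
Occurrences #5 through #24: 20 in total.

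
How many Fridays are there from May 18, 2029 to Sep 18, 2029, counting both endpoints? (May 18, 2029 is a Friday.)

18

May 18, 2029 is a Friday; the first Friday on or after it is May 18, 2029.
From May 18, 2029 to Sep 18, 2029: 13 + 30 + 31 + 31 + 18 = 123 days (rest of May, Jun, Jul, Aug, Sep).
123 ÷ 7 = 17 full weeks with remainder 4, so 17 more Fridays after the first → 18.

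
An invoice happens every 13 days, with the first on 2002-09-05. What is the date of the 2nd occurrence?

The 2nd occurrence is 1 interval after the first: 1 × 13 = 13 days after 2002-09-05.
13 days later is 2002-09-18.

2002-09-18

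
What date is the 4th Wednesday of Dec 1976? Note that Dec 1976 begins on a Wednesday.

Dec 1976 begins on a Wednesday, so the first Wednesday is Dec 1.
The 4th Wednesday is 3 weeks later: 1 + 21 = 22.

Dec 22, 1976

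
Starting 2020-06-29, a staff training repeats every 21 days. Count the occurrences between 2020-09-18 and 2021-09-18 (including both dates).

18

Occurrences land 21·i days after 2020-06-29 for i = 0, 1, 2, …
2020-09-18 is 81 days after the start; 81 ÷ 21 = 3 remainder 18; since the remainder is 18, round up to i = 4. First occurrence in the window: #5 on 2020-09-21 (4×21 = 84 days in).
2021-09-18 is 446 days after the start; 446 ÷ 21 = 21 remainder 5. Last occurrence in the window: #22 on 2021-09-13.
Occurrences #5 through #22: 18 in total.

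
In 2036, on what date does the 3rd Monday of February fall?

February 2036 begins on a Friday, so the first Monday is February 4 (3 days later).
The 3rd Monday is 2 weeks later: 4 + 14 = 18.

February 18, 2036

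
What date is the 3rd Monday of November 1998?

16 November 1998

The first Monday of November 1998 is November 2.
The 3rd Monday is 2 weeks later: 2 + 14 = 16.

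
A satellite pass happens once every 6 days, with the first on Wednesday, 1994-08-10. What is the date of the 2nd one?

1994-08-16

The 2nd occurrence is 1 interval after the first: 1 × 6 = 6 days after 1994-08-10.
6 days later is 1994-08-16.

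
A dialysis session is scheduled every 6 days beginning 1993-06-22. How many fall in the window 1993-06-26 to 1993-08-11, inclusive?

Occurrences land 6·i days after 1993-06-22 for i = 0, 1, 2, …
1993-06-26 is 4 days after the start; 4 ÷ 6 = 0 remainder 4; since the remainder is 4, round up to i = 1. First occurrence in the window: #2 on 1993-06-28 (1×6 = 6 days in).
1993-08-11 is 50 days after the start; 50 ÷ 6 = 8 remainder 2. Last occurrence in the window: #9 on 1993-08-09.
Occurrences #2 through #9: 8 in total.

8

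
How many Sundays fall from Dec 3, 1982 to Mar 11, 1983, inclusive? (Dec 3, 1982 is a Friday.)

Dec 3, 1982 is a Friday; the first Sunday on or after it is Dec 5, 1982 (2 days later).
From Dec 5, 1982 to Mar 11, 1983: 26 + 31 + 28 + 11 = 96 days (rest of Dec, Jan, Feb, Mar).
96 ÷ 7 = 13 full weeks with remainder 5, so 13 more Sundays after the first → 14.

14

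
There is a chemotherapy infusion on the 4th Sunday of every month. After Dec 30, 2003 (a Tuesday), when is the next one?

Dec 2003 starts on a Monday; its first Sunday is the 7th, so the 4th Sunday is the 28th — Dec 28, 2003.
That is not after Dec 30, 2003, so look at Jan 2004.
Jan 2004 starts on a Thursday; its first Sunday is the 4th, so the 4th Sunday is the 25th — Jan 25, 2004.

Jan 25, 2004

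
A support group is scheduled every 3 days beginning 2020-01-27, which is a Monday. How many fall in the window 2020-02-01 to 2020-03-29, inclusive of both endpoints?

Occurrences land 3·i days after 2020-01-27 for i = 0, 1, 2, …
2020-02-01 is 5 days after the start; 5 ÷ 3 = 1 remainder 2; since the remainder is 2, round up to i = 2. First occurrence in the window: #3 on 2020-02-02 (2×3 = 6 days in).
2020-03-29 is 62 days after the start; 62 ÷ 3 = 20 remainder 2. Last occurrence in the window: #21 on 2020-03-27.
Occurrences #3 through #21: 19 in total.

19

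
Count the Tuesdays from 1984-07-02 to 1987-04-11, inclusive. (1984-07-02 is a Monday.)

1984-07-02 is a Monday; the first Tuesday on or after it is 1984-07-03 (1 day later).
From 1984-07-03 to 1987-04-11: 181 + 365 + 365 + 101 = 1012 days (rest of 1984, 1985, 1986, to 1987-04-11 in 1987).
1012 ÷ 7 = 144 full weeks with remainder 4, so 144 more Tuesdays after the first → 145.

145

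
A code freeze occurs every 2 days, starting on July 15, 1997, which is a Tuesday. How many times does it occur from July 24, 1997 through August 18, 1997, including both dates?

Occurrences land 2·i days after July 15, 1997 for i = 0, 1, 2, …
July 24, 1997 is 9 days after the start; 9 ÷ 2 = 4 remainder 1; since the remainder is 1, round up to i = 5. First occurrence in the window: #6 on July 25, 1997 (5×2 = 10 days in).
August 18, 1997 is 34 days after the start; 34 ÷ 2 = 17 remainder 0. Last occurrence in the window: #18 on August 18, 1997.
Occurrences #6 through #18: 13 in total.

13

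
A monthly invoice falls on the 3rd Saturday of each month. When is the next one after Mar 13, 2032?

Mar 20, 2032

Mar 2032 starts on a Monday; its first Saturday is the 6th, so the 3rd Saturday is the 20th — Mar 20, 2032.
Mar 20, 2032 is after Mar 13, 2032, so that is the next one.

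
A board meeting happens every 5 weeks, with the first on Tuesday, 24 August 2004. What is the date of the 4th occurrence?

7 December 2004

The 4th occurrence is 3 intervals after the first: 3 × 35 = 105 days after 24 August 2004.
August has 31 days — 7 days to the end of August leaves 98.
September has 30 days (68 left).
October has 31 days (37 left).
November has 30 days (7 left).
7 days into December → 7 December 2004.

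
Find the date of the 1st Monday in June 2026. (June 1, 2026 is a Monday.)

1 June 2026

June 2026 begins on a Monday, so the first Monday is June 1.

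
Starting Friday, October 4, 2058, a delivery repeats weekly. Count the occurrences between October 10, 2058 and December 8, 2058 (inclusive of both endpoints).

9

Occurrences land 7·i days after October 4, 2058 for i = 0, 1, 2, …
October 10, 2058 is 6 days after the start; 6 ÷ 7 = 0 remainder 6; since the remainder is 6, round up to i = 1. First occurrence in the window: #2 on October 11, 2058 (1×7 = 7 days in).
December 8, 2058 is 65 days after the start; 65 ÷ 7 = 9 remainder 2. Last occurrence in the window: #10 on December 6, 2058.
Occurrences #2 through #10: 9 in total.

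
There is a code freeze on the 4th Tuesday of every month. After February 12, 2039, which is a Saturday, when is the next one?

February 2039 starts on a Tuesday; its first Tuesday is the 1st, so the 4th Tuesday is the 22nd — February 22, 2039.
February 22, 2039 is after February 12, 2039, so that is the next one.

February 22, 2039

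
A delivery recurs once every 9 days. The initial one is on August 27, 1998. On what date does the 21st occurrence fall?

February 23, 1999

The 21st occurrence is 20 intervals after the first: 20 × 9 = 180 days after August 27, 1998.
August has 31 days — 4 days to the end of August leaves 176.
September has 30 days (146 left).
October has 31 days (115 left).
November has 30 days (85 left).
December has 31 days (54 left).
January has 31 days (23 left).
23 days into February → February 23, 1999.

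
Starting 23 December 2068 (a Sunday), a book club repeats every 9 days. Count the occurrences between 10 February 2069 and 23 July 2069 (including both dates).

Occurrences land 9·i days after 23 December 2068 for i = 0, 1, 2, …
10 February 2069 is 49 days after the start; 49 ÷ 9 = 5 remainder 4; since the remainder is 4, round up to i = 6. First occurrence in the window: #7 on 15 February 2069 (6×9 = 54 days in).
23 July 2069 is 212 days after the start; 212 ÷ 9 = 23 remainder 5. Last occurrence in the window: #24 on 18 July 2069.
Occurrences #7 through #24: 18 in total.

18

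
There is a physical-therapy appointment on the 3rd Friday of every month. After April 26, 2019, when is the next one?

May 17, 2019

April 2019 starts on a Monday; its first Friday is the 5th, so the 3rd Friday is the 19th — April 19, 2019.
That is not after April 26, 2019, so look at May 2019.
May 2019 starts on a Wednesday; its first Friday is the 3rd, so the 3rd Friday is the 17th — May 17, 2019.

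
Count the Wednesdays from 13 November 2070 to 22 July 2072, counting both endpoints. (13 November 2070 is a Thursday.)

13 November 2070 is a Thursday; the first Wednesday on or after it is 19 November 2070 (6 days later).
From 19 November 2070 to 22 July 2072: 42 + 365 + 204 = 611 days (rest of 2070, 2071, to 22 July 2072 in 2072).
611 ÷ 7 = 87 full weeks with remainder 2, so 87 more Wednesdays after the first → 88.

88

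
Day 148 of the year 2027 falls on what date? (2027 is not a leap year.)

28 May 2027

January has 31 days (148 − 31 = 117 remain).
February has 28 days (117 − 28 = 89 remain).
March has 31 days (89 − 31 = 58 remain).
April has 30 days (58 − 30 = 28 remain).
28 into May → May 28.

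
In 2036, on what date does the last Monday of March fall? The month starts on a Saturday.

March 2036 begins on a Saturday, so the first Monday is March 3 (2 days later).
March 2036 has 31 days. Adding weeks: 3, 10, 17, 24, 31 — the last one ≤ 31 is the 31st.

31 March 2036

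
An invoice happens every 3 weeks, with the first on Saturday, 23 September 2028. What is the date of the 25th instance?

The 25th occurrence is 24 intervals after the first: 24 × 21 = 504 days after 23 September 2028.
September has 30 days — 7 days to the end of September leaves 497.
From end of September to end of 2028 is 92 days (405 left).
2029 has 365 days (40 left).
January has 31 days (9 left).
9 days into February → 9 February 2030.

9 February 2030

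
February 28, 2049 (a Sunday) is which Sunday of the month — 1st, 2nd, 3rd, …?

Day 28 falls in week ⌈28/7⌉ of the month.
Days 1–7 hold the 1st Sunday, 8–14 the 2nd, 15–21 the 3rd, 22–28 the 4th, 29–31 the 5th.
28 is in the range for the 4th.

4th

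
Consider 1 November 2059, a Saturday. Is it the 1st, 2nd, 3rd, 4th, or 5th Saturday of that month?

Day 1 falls in week ⌈1/7⌉ of the month.
Days 1–7 hold the 1st Saturday, 8–14 the 2nd, 15–21 the 3rd, 22–28 the 4th, 29–31 the 5th.
1 is in the range for the 1st.

1st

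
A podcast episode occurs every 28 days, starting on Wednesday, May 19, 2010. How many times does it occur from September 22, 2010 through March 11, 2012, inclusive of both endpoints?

Occurrences land 28·i days after May 19, 2010 for i = 0, 1, 2, …
September 22, 2010 is 126 days after the start; 126 ÷ 28 = 4 remainder 14; since the remainder is 14, round up to i = 5. First occurrence in the window: #6 on October 6, 2010 (5×28 = 140 days in).
March 11, 2012 is 662 days after the start; 662 ÷ 28 = 23 remainder 18. Last occurrence in the window: #24 on February 22, 2012.
Occurrences #6 through #24: 19 in total.

19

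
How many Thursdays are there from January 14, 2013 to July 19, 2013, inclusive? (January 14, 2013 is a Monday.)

27

January 14, 2013 is a Monday; the first Thursday on or after it is January 17, 2013 (3 days later).
From January 17, 2013 to July 19, 2013: 14 + 28 + 31 + 30 + 31 + 30 + 19 = 183 days (rest of January, February, March, April, May, June, July).
183 ÷ 7 = 26 full weeks with remainder 1, so 26 more Thursdays after the first → 27.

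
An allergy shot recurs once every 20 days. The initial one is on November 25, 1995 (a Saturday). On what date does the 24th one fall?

The 24th occurrence is 23 intervals after the first: 23 × 20 = 460 days after November 25, 1995.
November has 30 days — 5 days to the end of November leaves 455.
From end of November to end of 1995 is 31 days (424 left).
1996 has 366 days (58 left).
January has 31 days (27 left).
27 days into February → February 27, 1997.

February 27, 1997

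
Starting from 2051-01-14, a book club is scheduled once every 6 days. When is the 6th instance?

The 6th occurrence is 5 intervals after the first: 5 × 6 = 30 days after 2051-01-14.
January has 31 days — 17 days to the end of January leaves 13.
13 days into February → 2051-02-13.

2051-02-13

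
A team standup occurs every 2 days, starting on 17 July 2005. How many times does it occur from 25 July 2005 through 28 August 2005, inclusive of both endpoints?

Occurrences land 2·i days after 17 July 2005 for i = 0, 1, 2, …
25 July 2005 is 8 days after the start; 8 ÷ 2 = 4 remainder 0. First occurrence in the window: #5 on 25 July 2005 (4×2 = 8 days in).
28 August 2005 is 42 days after the start; 42 ÷ 2 = 21 remainder 0. Last occurrence in the window: #22 on 28 August 2005.
Occurrences #5 through #22: 18 in total.

18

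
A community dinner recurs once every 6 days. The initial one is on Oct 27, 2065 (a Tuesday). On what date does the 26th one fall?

Mar 26, 2066

The 26th occurrence is 25 intervals after the first: 25 × 6 = 150 days after Oct 27, 2065.
Oct has 31 days — 4 days to the end of Oct leaves 146.
Nov has 30 days (116 left).
Dec has 31 days (85 left).
Jan has 31 days (54 left).
Feb has 28 days (26 left).
26 days into Mar → Mar 26, 2066.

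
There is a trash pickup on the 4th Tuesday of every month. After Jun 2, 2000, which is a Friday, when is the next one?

Jun 27, 2000

Jun 2000 starts on a Thursday; its first Tuesday is the 6th, so the 4th Tuesday is the 27th — Jun 27, 2000.
Jun 27, 2000 is after Jun 2, 2000, so that is the next one.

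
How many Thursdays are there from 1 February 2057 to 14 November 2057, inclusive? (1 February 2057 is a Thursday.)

41

1 February 2057 is a Thursday; the first Thursday on or after it is 1 February 2057.
From 1 February 2057 to 14 November 2057: 27 + 31 + 30 + 31 + 30 + 31 + 31 + 30 + 31 + 14 = 286 days (rest of February, March, April, May, June, July, August, September, October, November).
286 ÷ 7 = 40 full weeks with remainder 6, so 40 more Thursdays after the first → 41.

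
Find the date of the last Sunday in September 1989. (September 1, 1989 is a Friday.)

September 24, 1989

September 1989 begins on a Friday, so the first Sunday is September 3 (2 days later).
September 1989 has 30 days. Adding weeks: 3, 10, 17, 24 — the last one ≤ 30 is the 24th.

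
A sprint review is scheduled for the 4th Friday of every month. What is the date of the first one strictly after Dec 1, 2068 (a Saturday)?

Dec 28, 2068

Dec 2068 starts on a Saturday; its first Friday is the 7th, so the 4th Friday is the 28th — Dec 28, 2068.
Dec 28, 2068 is after Dec 1, 2068, so that is the next one.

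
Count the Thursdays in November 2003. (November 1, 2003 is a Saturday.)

4

November 1, 2003 is a Saturday; the first Thursday on or after it is November 6, 2003 (5 days later).
From November 6, 2003 to November 30, 2003 is 30 − 6 = 24 days.
24 ÷ 7 = 3 full weeks with remainder 3, so 3 more Thursdays after the first → 4.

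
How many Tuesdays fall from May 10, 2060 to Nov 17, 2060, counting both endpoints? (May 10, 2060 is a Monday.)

28

May 10, 2060 is a Monday; the first Tuesday on or after it is May 11, 2060 (1 day later).
From May 11, 2060 to Nov 17, 2060: 20 + 30 + 31 + 31 + 30 + 31 + 17 = 190 days (rest of May, Jun, Jul, Aug, Sep, Oct, Nov).
190 ÷ 7 = 27 full weeks with remainder 1, so 27 more Tuesdays after the first → 28.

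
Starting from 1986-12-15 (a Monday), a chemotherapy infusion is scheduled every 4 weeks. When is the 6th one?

1987-05-04

The 6th occurrence is 5 intervals after the first: 5 × 28 = 140 days after 1986-12-15.
December has 31 days — 16 days to the end of December leaves 124.
January has 31 days (93 left).
February has 28 days (65 left).
March has 31 days (34 left).
April has 30 days (4 left).
4 days into May → 1987-05-04.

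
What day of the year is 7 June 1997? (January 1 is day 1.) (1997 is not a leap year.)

158

Days in months before June: 31 + 28 + 31 + 30 + 31 = 151.
Plus 7 days into June → day 158.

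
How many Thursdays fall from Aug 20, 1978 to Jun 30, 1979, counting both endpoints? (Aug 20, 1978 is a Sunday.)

Aug 20, 1978 is a Sunday; the first Thursday on or after it is Aug 24, 1978 (4 days later).
From Aug 24, 1978 to Jun 30, 1979: 7 + 30 + 31 + 30 + 31 + 31 + 28 + 31 + 30 + 31 + 30 = 310 days (rest of Aug, Sep, Oct, Nov, Dec, Jan, Feb, Mar, Apr, May, Jun).
310 ÷ 7 = 44 full weeks with remainder 2, so 44 more Thursdays after the first → 45.

45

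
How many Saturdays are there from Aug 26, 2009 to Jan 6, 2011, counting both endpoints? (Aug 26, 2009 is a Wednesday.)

Aug 26, 2009 is a Wednesday; the first Saturday on or after it is Aug 29, 2009 (3 days later).
From Aug 29, 2009 to Jan 6, 2011: 124 + 365 + 6 = 495 days (rest of 2009, 2010, to Jan 6, 2011 in 2011).
495 ÷ 7 = 70 full weeks with remainder 5, so 70 more Saturdays after the first → 71.

71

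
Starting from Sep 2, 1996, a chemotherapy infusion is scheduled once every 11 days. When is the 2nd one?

Sep 13, 1996

The 2nd occurrence is 1 interval after the first: 1 × 11 = 11 days after Sep 2, 1996.
11 days later is Sep 13, 1996.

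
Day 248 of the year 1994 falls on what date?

January has 31 days (248 − 31 = 217 remain).
February has 28 days (217 − 28 = 189 remain).
March has 31 days (189 − 31 = 158 remain).
April has 30 days (158 − 30 = 128 remain).
May has 31 days (128 − 31 = 97 remain).
June has 30 days (97 − 30 = 67 remain).
July has 31 days (67 − 31 = 36 remain).
August has 31 days (36 − 31 = 5 remain).
5 into September → September 5.

September 5, 1994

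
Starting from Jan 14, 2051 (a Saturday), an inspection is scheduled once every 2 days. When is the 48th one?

Apr 18, 2051

The 48th occurrence is 47 intervals after the first: 47 × 2 = 94 days after Jan 14, 2051.
Jan has 31 days — 17 days to the end of Jan leaves 77.
Feb has 28 days (49 left).
Mar has 31 days (18 left).
18 days into Apr → Apr 18, 2051.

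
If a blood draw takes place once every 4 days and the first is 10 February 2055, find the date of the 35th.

The 35th occurrence is 34 intervals after the first: 34 × 4 = 136 days after 10 February 2055.
February has 28 days — 18 days to the end of February leaves 118.
March has 31 days (87 left).
April has 30 days (57 left).
May has 31 days (26 left).
26 days into June → 26 June 2055.

26 June 2055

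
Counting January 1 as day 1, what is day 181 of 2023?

2023-06-30

January has 31 days (181 − 31 = 150 remain).
February has 28 days (150 − 28 = 122 remain).
March has 31 days (122 − 31 = 91 remain).
April has 30 days (91 − 30 = 61 remain).
May has 31 days (61 − 31 = 30 remain).
30 into June → June 30.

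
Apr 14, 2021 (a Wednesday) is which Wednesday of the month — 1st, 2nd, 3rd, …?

Day 14 falls in week ⌈14/7⌉ of the month.
Days 1–7 hold the 1st Wednesday, 8–14 the 2nd, 15–21 the 3rd, 22–28 the 4th, 29–31 the 5th.
14 is in the range for the 2nd.

2nd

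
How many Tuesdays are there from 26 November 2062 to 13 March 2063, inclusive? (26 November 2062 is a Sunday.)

16

26 November 2062 is a Sunday; the first Tuesday on or after it is 28 November 2062 (2 days later).
From 28 November 2062 to 13 March 2063: 2 + 31 + 31 + 28 + 13 = 105 days (rest of November, December, January, February, March).
105 ÷ 7 = 15 full weeks with remainder 0, so 15 more Tuesdays after the first → 16.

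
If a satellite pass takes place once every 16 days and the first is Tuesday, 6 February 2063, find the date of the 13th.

17 August 2063

The 13th occurrence is 12 intervals after the first: 12 × 16 = 192 days after 6 February 2063.
February has 28 days — 22 days to the end of February leaves 170.
March has 31 days (139 left).
April has 30 days (109 left).
May has 31 days (78 left).
June has 30 days (48 left).
July has 31 days (17 left).
17 days into August → 17 August 2063.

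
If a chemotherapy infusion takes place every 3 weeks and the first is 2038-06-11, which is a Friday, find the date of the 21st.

2039-08-05

The 21st occurrence is 20 intervals after the first: 20 × 21 = 420 days after 2038-06-11.
June has 30 days — 19 days to the end of June leaves 401.
From end of June to end of 2038 is 184 days (217 left).
January has 31 days (186 left).
February has 28 days (158 left).
March has 31 days (127 left).
April has 30 days (97 left).
May has 31 days (66 left).
June has 30 days (36 left).
July has 31 days (5 left).
5 days into August → 2039-08-05.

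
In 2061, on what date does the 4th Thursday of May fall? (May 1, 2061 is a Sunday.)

2061-05-26

May 2061 begins on a Sunday, so the first Thursday is May 5 (4 days later).
The 4th Thursday is 3 weeks later: 5 + 21 = 26.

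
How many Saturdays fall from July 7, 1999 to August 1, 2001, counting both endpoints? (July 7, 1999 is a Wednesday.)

July 7, 1999 is a Wednesday; the first Saturday on or after it is July 10, 1999 (3 days later).
From July 10, 1999 to August 1, 2001: 174 + 366 + 213 = 753 days (rest of 1999, 2000, to August 1, 2001 in 2001).
753 ÷ 7 = 107 full weeks with remainder 4, so 107 more Saturdays after the first → 108.

108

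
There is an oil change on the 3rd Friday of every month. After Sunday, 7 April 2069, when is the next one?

19 April 2069

April 2069 starts on a Monday; its first Friday is the 5th, so the 3rd Friday is the 19th — 19 April 2069.
19 April 2069 is after 7 April 2069, so that is the next one.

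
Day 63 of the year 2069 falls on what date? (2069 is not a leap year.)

January has 31 days (63 − 31 = 32 remain).
February has 28 days (32 − 28 = 4 remain).
4 into March → March 4.

4 March 2069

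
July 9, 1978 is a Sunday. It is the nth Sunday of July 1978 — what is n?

Day 9 falls in week ⌈9/7⌉ of the month.
Days 1–7 hold the 1st Sunday, 8–14 the 2nd, 15–21 the 3rd, 22–28 the 4th, 29–31 the 5th.
9 is in the range for the 2nd.

2nd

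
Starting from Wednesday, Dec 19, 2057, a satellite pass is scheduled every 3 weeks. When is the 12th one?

Aug 7, 2058

The 12th occurrence is 11 intervals after the first: 11 × 21 = 231 days after Dec 19, 2057.
Dec has 31 days — 12 days to the end of Dec leaves 219.
Jan has 31 days (188 left).
Feb has 28 days (160 left).
Mar has 31 days (129 left).
Apr has 30 days (99 left).
May has 31 days (68 left).
Jun has 30 days (38 left).
Jul has 31 days (7 left).
7 days into Aug → Aug 7, 2058.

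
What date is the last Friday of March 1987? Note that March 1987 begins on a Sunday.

1987-03-27

March 1987 begins on a Sunday, so the first Friday is March 6 (5 days later).
March 1987 has 31 days. Adding weeks: 6, 13, 20, 27 — the last one ≤ 31 is the 27th.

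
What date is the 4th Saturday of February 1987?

1987-02-28

The first Saturday of February 1987 is February 7.
The 4th Saturday is 3 weeks later: 7 + 21 = 28.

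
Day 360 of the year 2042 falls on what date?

2042-12-26

January has 31 days (360 − 31 = 329 remain).
February has 28 days (329 − 28 = 301 remain).
March has 31 days (301 − 31 = 270 remain).
April has 30 days (270 − 30 = 240 remain).
May has 31 days (240 − 31 = 209 remain).
June has 30 days (209 − 30 = 179 remain).
July has 31 days (179 − 31 = 148 remain).
August has 31 days (148 − 31 = 117 remain).
September has 30 days (117 − 30 = 87 remain).
October has 31 days (87 − 31 = 56 remain).
November has 30 days (56 − 30 = 26 remain).
26 into December → December 26.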